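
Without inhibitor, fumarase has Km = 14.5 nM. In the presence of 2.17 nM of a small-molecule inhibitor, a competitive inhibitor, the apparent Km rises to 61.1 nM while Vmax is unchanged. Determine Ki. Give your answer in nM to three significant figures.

Competitive: Km,app = α·Km with α = 1 + [I]/Ki.
α = Km,app/Km = 61.1/14.5 = 4.214.
Ki = [I]/(α − 1) = 2.17/3.214 = 0.675 nM.

0.675 nM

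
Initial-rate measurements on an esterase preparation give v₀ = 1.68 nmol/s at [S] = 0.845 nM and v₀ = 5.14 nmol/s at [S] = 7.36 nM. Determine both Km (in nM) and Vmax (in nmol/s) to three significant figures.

From v = Vmax[S]/(Km+[S]), each point gives Vmax = v(Km+[S])/[S].
Equating: 1.68(Km+0.845)/0.845 = 5.14(Km+7.36)/7.36.
1.988·Km + 1.68 = 0.6984·Km + 5.14, so (1.988 − 0.6984)·Km = 5.14 − 1.68.
Km = 3.460/1.290 = 2.68 nM; then Vmax = 1.68(2.68+0.845)/0.845 = 7.01 nmol/s.

Km = 2.68 nM; Vmax = 7.01 nmol/s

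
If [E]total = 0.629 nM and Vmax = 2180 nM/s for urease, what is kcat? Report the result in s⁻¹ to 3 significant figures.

kcat = Vmax/[E]total = 2180 nM/s / 0.629 nM = 3470 s⁻¹.

3470 s⁻¹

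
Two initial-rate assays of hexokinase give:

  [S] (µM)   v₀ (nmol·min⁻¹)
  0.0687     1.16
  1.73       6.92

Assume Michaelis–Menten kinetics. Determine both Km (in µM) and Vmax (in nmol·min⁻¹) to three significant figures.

Km = 0.447 µM; Vmax = 8.71 nmol·min⁻¹

In reciprocal form, 1/v = (Km/Vmax)·(1/[S]) + 1/Vmax. The two points give (1/[S], 1/v) = (14.56, 0.8621) and (0.5780, 0.1445).
Slope = (0.8621 − 0.1445)/(14.56 − 0.5780) = 0.05133; intercept = 0.8621 − 0.05133×14.56 = 0.1148.
Vmax = 1/intercept = 8.71 nmol·min⁻¹; Km = slope × Vmax = 0.05133 × 8.71 = 0.447 µM.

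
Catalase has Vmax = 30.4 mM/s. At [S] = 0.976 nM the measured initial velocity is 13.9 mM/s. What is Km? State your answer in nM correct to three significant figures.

From v = Vmax[S]/(Km+[S]), Km = [S](Vmax − v)/v.
Km = 0.976 × (30.4 − 13.9) / 13.9 = 16.10/13.9 = 1.16 nM.

1.16 nM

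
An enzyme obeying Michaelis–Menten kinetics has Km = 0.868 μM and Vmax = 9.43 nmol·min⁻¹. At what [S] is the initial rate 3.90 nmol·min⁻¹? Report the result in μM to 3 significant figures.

The required fractional saturation is v/Vmax = 3.90/9.43 = 0.4136.
Then [S]/(Km+[S]) = 0.4136 ⇒ [S] = 0.868 × 0.4136/(1 − 0.4136) = 0.612 μM.

0.612 μM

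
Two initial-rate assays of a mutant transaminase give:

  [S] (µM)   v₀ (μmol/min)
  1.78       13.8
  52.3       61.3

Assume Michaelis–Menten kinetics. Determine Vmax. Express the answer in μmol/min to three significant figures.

69.8 μmol/min

In reciprocal form, 1/v = (Km/Vmax)·(1/[S]) + 1/Vmax. The two points give (1/[S], 1/v) = (0.5618, 0.07246) and (0.01912, 0.01631).
Slope = (0.07246 − 0.01631)/(0.5618 − 0.01912) = 0.1035; intercept = 0.07246 − 0.1035×0.5618 = 0.01433.
Vmax = 1/intercept = 69.8 μmol/min; Km = slope × Vmax = 0.1035 × 69.8 = 7.22 µM.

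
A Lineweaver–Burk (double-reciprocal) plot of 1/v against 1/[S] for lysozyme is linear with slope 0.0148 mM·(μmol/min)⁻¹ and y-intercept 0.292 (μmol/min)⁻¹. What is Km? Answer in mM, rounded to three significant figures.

0.0507 mM

y-intercept = 1/Vmax ⇒ Vmax = 3.42 μmol/min; slope = Km/Vmax ⇒ Km = slope × Vmax.
Km = 0.0148 × 3.42 = 0.0507 mM.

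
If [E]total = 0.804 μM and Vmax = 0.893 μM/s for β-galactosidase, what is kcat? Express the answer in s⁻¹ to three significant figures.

kcat = Vmax/[E]total = 0.893 μM/s / 0.804 μM = 1.11 s⁻¹.

1.11 s⁻¹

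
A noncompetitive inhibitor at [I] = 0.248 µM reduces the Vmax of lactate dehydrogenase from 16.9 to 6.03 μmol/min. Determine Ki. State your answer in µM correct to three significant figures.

0.138 µM

Noncompetitive: Vmax,app = Vmax/α with α = 1 + [I]/Ki.
α = Vmax/Vmax,app = 16.9/6.03 = 2.803.
Since α = 1 + [I]/Ki, [I]/Ki = 2.803 − 1 = 1.803 and Ki = 0.248/1.803 = 0.138 µM.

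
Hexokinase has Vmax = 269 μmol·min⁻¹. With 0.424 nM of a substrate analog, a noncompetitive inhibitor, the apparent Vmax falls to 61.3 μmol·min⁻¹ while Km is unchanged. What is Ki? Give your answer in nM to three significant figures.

Noncompetitive: Vmax,app = Vmax/α with α = 1 + [I]/Ki.
α = Vmax/Vmax,app = 269/61.3 = 4.388.
Since α = 1 + [I]/Ki, [I]/Ki = 4.388 − 1 = 3.388 and Ki = 0.424/3.388 = 0.125 nM.

0.125 nM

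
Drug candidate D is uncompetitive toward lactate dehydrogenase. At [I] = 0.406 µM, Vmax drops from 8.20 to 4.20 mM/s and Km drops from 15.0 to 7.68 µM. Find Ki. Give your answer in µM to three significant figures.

0.426 µM

Uncompetitive: Vmax,app = Vmax/α (and Km,app = Km/α) with α = 1 + [I]/Ki.
α = Vmax/Vmax,app = 8.20/4.20 = 1.952.
Ki = [I]/(α − 1) = 0.406/0.9524 = 0.426 µM.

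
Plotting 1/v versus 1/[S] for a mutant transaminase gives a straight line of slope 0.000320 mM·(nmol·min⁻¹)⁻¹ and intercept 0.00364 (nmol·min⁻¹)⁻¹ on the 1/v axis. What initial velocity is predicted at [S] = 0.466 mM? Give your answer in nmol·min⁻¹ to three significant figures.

The y-intercept is 1/Vmax, so Vmax = 1/0.00364 = 275 nmol·min⁻¹.
The slope is Km/Vmax, so Km = 0.000320 × 275 = 0.0879 mM.
Then v = 275 × 0.466/(0.0879 + 0.466) = 231 nmol·min⁻¹.

231 nmol·min⁻¹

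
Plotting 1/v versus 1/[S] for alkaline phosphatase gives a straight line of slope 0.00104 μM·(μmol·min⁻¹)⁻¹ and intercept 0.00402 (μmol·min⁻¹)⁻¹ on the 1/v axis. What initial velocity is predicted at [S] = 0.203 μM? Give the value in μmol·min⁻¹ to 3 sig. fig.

109 μmol·min⁻¹

The y-intercept is 1/Vmax, so Vmax = 1/0.00402 = 249 μmol·min⁻¹.
The slope is Km/Vmax, so Km = 0.00104 × 249 = 0.259 μM.
Then v = 249 × 0.203/(0.259 + 0.203) = 109 μmol·min⁻¹.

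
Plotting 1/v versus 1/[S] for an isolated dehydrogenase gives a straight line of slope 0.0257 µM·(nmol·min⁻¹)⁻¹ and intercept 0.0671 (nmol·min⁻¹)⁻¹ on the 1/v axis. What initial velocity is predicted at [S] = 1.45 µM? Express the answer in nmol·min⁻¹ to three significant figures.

The y-intercept is 1/Vmax, so Vmax = 1/0.0671 = 14.9 nmol·min⁻¹.
The slope is Km/Vmax, so Km = 0.0257 × 14.9 = 0.383 µM.
Then v = 14.9 × 1.45/(0.383 + 1.45) = 11.8 nmol·min⁻¹.

11.8 nmol·min⁻¹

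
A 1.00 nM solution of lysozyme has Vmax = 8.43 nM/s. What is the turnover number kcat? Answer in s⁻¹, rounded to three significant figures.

kcat = Vmax/[E]total = 8.43 nM/s / 1.00 nM = 8.43 s⁻¹.

8.43 s⁻¹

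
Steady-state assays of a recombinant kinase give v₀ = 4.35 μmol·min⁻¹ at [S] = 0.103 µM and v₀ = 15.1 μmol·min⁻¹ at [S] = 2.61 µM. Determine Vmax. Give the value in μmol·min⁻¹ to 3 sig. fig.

16.8 μmol·min⁻¹

From v = Vmax[S]/(Km+[S]), each point gives Vmax = v(Km+[S])/[S].
Equating: 4.35(Km+0.103)/0.103 = 15.1(Km+2.61)/2.61.
42.23·Km + 4.35 = 5.785·Km + 15.1, so (42.23 − 5.785)·Km = 15.1 − 4.35.
Km = 10.75/36.45 = 0.295 µM; then Vmax = 4.35(0.295+0.103)/0.103 = 16.8 μmol·min⁻¹.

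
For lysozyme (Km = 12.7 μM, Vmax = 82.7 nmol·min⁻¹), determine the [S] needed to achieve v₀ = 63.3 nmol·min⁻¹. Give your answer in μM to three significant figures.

41.4 μM

Rearranging v = Vmax[S]/(Km+[S]) gives [S] = Km·v/(Vmax − v).
[S] = 12.7 × 63.3 / (82.7 − 63.3) = 803.9/19.40 = 41.4 μM.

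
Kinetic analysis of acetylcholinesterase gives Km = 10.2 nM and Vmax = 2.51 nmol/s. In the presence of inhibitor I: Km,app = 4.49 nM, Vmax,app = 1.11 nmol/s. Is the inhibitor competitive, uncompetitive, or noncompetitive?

Both Km and Vmax decrease by the same factor (~2.27-fold) — characteristic of uncompetitive inhibition.

uncompetitive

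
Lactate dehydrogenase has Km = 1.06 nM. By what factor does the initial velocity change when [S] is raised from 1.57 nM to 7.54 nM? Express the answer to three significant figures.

The fractional saturations are [S]/(Km+[S]) = 1.57/2.630 = 0.5970 and 7.54/8.600 = 0.8767.
v₂/v₁ is just their ratio: 0.8767/0.5970 = 1.47.

1.47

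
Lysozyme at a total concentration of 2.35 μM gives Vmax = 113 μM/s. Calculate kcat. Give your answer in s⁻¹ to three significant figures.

48.1 s⁻¹

kcat = Vmax/[E]total = 113 μM/s / 2.35 μM = 48.1 s⁻¹.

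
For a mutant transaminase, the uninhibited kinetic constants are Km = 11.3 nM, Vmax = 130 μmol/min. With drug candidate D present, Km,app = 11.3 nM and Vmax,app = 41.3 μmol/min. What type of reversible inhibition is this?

noncompetitive

Vmax decreases (130 → 41.3 μmol/min) while Km is unchanged — pure noncompetitive inhibition.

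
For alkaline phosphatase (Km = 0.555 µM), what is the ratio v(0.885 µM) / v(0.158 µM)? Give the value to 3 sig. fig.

2.77

The fractional saturations are [S]/(Km+[S]) = 0.158/0.7130 = 0.2216 and 0.885/1.440 = 0.6146.
v₂/v₁ is just their ratio: 0.6146/0.2216 = 2.77.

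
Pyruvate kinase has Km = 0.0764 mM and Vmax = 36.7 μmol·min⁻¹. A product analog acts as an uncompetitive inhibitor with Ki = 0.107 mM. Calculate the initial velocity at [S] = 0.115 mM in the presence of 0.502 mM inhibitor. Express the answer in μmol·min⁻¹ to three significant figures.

α = 1 + [I]/Ki = 1 + 0.502/0.107 = 5.692.
For an uncompetitive inhibitor, both parameters are divided by α, giving Vmax/α and Km/α: Km,app = 0.0134 mM, Vmax,app = 6.45 μmol·min⁻¹.
v = Vmax,app·[S]/(Km,app + [S]) = 6.45 × 0.115/(0.0134 + 0.115) = 5.77 μmol·min⁻¹.

5.77 μmol·min⁻¹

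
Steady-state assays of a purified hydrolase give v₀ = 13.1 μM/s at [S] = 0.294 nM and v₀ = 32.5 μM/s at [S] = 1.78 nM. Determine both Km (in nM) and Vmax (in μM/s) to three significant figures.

Km = 0.738 nM; Vmax = 46.0 μM/s

From v = Vmax[S]/(Km+[S]), each point gives Vmax = v(Km+[S])/[S].
Equating: 13.1(Km+0.294)/0.294 = 32.5(Km+1.78)/1.78.
44.56·Km + 13.1 = 18.26·Km + 32.5, so (44.56 − 18.26)·Km = 32.5 − 13.1.
Km = 19.40/26.30 = 0.738 nM; then Vmax = 13.1(0.738+0.294)/0.294 = 46.0 μM/s.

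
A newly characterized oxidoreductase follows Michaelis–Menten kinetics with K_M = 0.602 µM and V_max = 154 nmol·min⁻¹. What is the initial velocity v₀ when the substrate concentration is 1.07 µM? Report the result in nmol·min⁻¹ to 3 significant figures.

98.6 nmol·min⁻¹

v = Vmax·[S]/(Km + [S]) = 154 × 1.07 / (0.602 + 1.07)
  = 164.8 / 1.672 = 98.6 nmol·min⁻¹.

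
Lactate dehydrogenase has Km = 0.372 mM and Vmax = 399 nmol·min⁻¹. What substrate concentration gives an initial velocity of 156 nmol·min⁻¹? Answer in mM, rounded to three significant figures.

0.239 mM

Rearranging v = Vmax[S]/(Km+[S]) gives [S] = Km·v/(Vmax − v).
[S] = 0.372 × 156 / (399 − 156) = 58.03/243.0 = 0.239 mM.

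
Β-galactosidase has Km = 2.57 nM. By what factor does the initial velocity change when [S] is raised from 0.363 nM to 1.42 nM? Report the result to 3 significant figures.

The fractional saturations are [S]/(Km+[S]) = 0.363/2.933 = 0.1238 and 1.42/3.990 = 0.3559.
v₂/v₁ is just their ratio: 0.3559/0.1238 = 2.88.

2.88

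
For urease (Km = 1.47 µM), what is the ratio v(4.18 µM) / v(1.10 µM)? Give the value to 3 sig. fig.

The fractional saturations are [S]/(Km+[S]) = 1.10/2.570 = 0.4280 and 4.18/5.650 = 0.7398.
v₂/v₁ is just their ratio: 0.7398/0.4280 = 1.73.

1.73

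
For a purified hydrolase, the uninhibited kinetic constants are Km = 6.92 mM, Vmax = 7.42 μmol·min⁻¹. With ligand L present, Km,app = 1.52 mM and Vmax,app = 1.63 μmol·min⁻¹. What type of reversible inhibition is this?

Both Km and Vmax decrease by the same factor (~4.54-fold) — characteristic of uncompetitive inhibition.

uncompetitive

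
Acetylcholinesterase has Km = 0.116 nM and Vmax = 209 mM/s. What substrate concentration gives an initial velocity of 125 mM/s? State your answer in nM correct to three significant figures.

Rearranging v = Vmax[S]/(Km+[S]) gives [S] = Km·v/(Vmax − v).
[S] = 0.116 × 125 / (209 − 125) = 14.50/84.00 = 0.173 nM.

0.173 nM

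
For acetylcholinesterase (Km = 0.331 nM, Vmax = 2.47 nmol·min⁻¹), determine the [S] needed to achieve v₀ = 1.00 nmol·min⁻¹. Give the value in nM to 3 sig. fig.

The required fractional saturation is v/Vmax = 1.00/2.47 = 0.4049.
Then [S]/(Km+[S]) = 0.4049 ⇒ [S] = 0.331 × 0.4049/(1 − 0.4049) = 0.225 nM.

0.225 nM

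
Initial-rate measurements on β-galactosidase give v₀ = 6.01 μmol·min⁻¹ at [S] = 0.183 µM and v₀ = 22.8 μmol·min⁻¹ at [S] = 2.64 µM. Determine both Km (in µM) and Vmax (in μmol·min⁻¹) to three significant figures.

From v = Vmax[S]/(Km+[S]), each point gives Vmax = v(Km+[S])/[S].
Equating: 6.01(Km+0.183)/0.183 = 22.8(Km+2.64)/2.64.
32.84·Km + 6.01 = 8.636·Km + 22.8, so (32.84 − 8.636)·Km = 22.8 − 6.01.
Km = 16.79/24.21 = 0.694 µM; then Vmax = 6.01(0.694+0.183)/0.183 = 28.8 μmol·min⁻¹.

Km = 0.694 µM; Vmax = 28.8 μmol·min⁻¹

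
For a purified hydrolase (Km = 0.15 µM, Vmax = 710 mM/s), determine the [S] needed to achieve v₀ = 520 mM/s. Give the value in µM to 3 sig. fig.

0.411 µM

The required fractional saturation is v/Vmax = 520/710 = 0.7324.
Then [S]/(Km+[S]) = 0.7324 ⇒ [S] = 0.15 × 0.7324/(1 − 0.7324) = 0.411 µM.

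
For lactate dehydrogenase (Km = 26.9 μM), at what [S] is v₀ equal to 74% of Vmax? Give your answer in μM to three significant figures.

76.6 μM

v/Vmax = [S]/(Km+[S]) = 0.74, so [S] = Km·0.74/(1 − 0.74) = 26.9 × 2.846.
[S] = 76.6 μM.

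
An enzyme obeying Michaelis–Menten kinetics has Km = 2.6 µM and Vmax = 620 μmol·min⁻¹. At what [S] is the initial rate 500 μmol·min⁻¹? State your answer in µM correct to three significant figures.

The required fractional saturation is v/Vmax = 500/620 = 0.8065.
Then [S]/(Km+[S]) = 0.8065 ⇒ [S] = 2.6 × 0.8065/(1 − 0.8065) = 10.8 µM.

10.8 µM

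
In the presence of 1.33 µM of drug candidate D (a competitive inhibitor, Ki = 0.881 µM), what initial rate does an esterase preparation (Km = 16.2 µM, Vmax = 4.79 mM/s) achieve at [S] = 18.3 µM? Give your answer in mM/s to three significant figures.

1.49 mM/s

With α = 1 + [I]/Ki = 1 + 1.33/0.881 = 2.510, the competitive rate law is v = Vmax[S] / (αKm + [S]).
v = 4.79×18.3 / (2.510×16.2 + 18.3) = 87.66/58.96 = 1.49 mM/s.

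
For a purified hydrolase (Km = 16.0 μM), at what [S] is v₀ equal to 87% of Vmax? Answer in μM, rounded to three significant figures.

107 μM

v/Vmax = [S]/(Km+[S]) = 0.87, so [S] = Km·0.87/(1 − 0.87) = 16.0 × 6.692.
[S] = 107 μM.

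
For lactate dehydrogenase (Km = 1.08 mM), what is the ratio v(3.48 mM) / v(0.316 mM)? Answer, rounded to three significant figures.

Since Vmax cancels, v₂/v₁ = [S]₂(Km+[S]₁) / [S]₁(Km+[S]₂).
= 3.48×(1.08+0.316) / (0.316×(1.08+3.48)) = 4.858/1.441 = 3.37.

3.37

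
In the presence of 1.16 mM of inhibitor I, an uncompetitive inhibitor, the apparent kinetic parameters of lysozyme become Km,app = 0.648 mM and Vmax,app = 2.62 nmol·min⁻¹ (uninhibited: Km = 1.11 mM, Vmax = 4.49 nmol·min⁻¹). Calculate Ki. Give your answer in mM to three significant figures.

Uncompetitive: Vmax,app = Vmax/α (and Km,app = Km/α) with α = 1 + [I]/Ki.
α = Vmax/Vmax,app = 4.49/2.62 = 1.714.
Since α = 1 + [I]/Ki, [I]/Ki = 1.714 − 1 = 0.7137 and Ki = 1.16/0.7137 = 1.63 mM.

1.63 mM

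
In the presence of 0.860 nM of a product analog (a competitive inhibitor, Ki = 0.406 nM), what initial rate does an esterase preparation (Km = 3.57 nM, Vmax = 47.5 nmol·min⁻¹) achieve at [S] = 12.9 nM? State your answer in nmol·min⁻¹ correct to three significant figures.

25.5 nmol·min⁻¹

α = 1 + [I]/Ki = 1 + 0.860/0.406 = 3.118.
For a competitive inhibitor, Vmax is unchanged and the apparent Km becomes α·Km: Km,app = 11.1 nM, Vmax,app = 47.5 nmol·min⁻¹.
v = Vmax,app·[S]/(Km,app + [S]) = 47.5 × 12.9/(11.1 + 12.9) = 25.5 nmol·min⁻¹.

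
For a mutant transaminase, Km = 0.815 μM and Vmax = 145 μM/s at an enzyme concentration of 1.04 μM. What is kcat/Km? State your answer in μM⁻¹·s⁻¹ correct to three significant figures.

kcat = Vmax/[E]total = 145/1.04 = 139 s⁻¹.
kcat/Km = 139/0.815 = 171 μM⁻¹·s⁻¹.

171 μM⁻¹·s⁻¹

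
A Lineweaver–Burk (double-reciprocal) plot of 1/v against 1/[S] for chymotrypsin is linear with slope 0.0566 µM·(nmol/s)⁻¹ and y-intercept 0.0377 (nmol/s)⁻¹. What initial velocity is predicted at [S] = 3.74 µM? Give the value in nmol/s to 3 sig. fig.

18.9 nmol/s

The y-intercept is 1/Vmax, so Vmax = 1/0.0377 = 26.5 nmol/s.
The slope is Km/Vmax, so Km = 0.0566 × 26.5 = 1.50 µM.
Then v = 26.5 × 3.74/(1.50 + 3.74) = 18.9 nmol/s.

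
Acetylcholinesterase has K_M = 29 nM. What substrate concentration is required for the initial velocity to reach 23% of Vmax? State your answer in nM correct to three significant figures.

v/Vmax = [S]/(Km+[S]) = 0.23, so [S] = Km·0.23/(1 − 0.23) = 29 × 0.2987.
[S] = 8.66 nM.

8.66 nM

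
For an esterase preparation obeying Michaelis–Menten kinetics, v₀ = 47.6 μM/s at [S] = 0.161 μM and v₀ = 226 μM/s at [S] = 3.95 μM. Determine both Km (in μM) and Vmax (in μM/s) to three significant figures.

In reciprocal form, 1/v = (Km/Vmax)·(1/[S]) + 1/Vmax. The two points give (1/[S], 1/v) = (6.211, 0.02101) and (0.2532, 0.004425).
Slope = (0.02101 − 0.004425)/(6.211 − 0.2532) = 0.002783; intercept = 0.02101 − 0.002783×6.211 = 0.003720.
Vmax = 1/intercept = 269 μM/s; Km = slope × Vmax = 0.002783 × 269 = 0.748 μM.

Km = 0.748 μM; Vmax = 269 μM/s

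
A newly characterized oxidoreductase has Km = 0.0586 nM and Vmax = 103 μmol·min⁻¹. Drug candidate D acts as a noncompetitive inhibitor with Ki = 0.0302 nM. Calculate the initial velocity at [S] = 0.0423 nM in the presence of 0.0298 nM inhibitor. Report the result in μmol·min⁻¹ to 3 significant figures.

21.7 μmol·min⁻¹

α = 1 + [I]/Ki = 1 + 0.0298/0.0302 = 1.987.
For a noncompetitive inhibitor, Vmax is reduced to Vmax/α while Km is unchanged: Km,app = 0.0586 nM, Vmax,app = 51.8 μmol·min⁻¹.
v = Vmax,app·[S]/(Km,app + [S]) = 51.8 × 0.0423/(0.0586 + 0.0423) = 21.7 μmol·min⁻¹.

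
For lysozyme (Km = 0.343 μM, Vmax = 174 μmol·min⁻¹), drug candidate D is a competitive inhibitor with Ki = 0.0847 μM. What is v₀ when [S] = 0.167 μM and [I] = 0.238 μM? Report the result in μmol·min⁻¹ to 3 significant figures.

19.7 μmol·min⁻¹

With α = 1 + [I]/Ki = 1 + 0.238/0.0847 = 3.810, the competitive rate law is v = Vmax[S] / (αKm + [S]).
v = 174×0.167 / (3.810×0.343 + 0.167) = 29.06/1.474 = 19.7 μmol·min⁻¹.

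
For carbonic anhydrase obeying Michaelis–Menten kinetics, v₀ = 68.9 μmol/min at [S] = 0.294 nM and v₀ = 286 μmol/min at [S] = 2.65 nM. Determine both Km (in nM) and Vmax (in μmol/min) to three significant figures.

In reciprocal form, 1/v = (Km/Vmax)·(1/[S]) + 1/Vmax. The two points give (1/[S], 1/v) = (3.401, 0.01451) and (0.3774, 0.003497).
Slope = (0.01451 − 0.003497)/(3.401 − 0.3774) = 0.003643; intercept = 0.01451 − 0.003643×3.401 = 0.002122.
Vmax = 1/intercept = 471 μmol/min; Km = slope × Vmax = 0.003643 × 471 = 1.72 nM.

Km = 1.72 nM; Vmax = 471 μmol/min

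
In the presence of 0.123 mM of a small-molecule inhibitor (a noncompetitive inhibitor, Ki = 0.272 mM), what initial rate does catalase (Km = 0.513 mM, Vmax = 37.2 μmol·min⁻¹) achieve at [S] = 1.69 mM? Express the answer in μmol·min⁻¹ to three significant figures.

19.7 μmol·min⁻¹

α = 1 + [I]/Ki = 1 + 0.123/0.272 = 1.452.
For a noncompetitive inhibitor, Vmax is reduced to Vmax/α while Km is unchanged: Km,app = 0.513 mM, Vmax,app = 25.6 μmol·min⁻¹.
v = Vmax,app·[S]/(Km,app + [S]) = 25.6 × 1.69/(0.513 + 1.69) = 19.7 μmol·min⁻¹.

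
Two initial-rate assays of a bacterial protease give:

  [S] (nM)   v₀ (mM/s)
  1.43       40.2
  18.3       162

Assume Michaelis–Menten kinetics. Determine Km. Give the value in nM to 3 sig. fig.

From v = Vmax[S]/(Km+[S]), each point gives Vmax = v(Km+[S])/[S].
Equating: 40.2(Km+1.43)/1.43 = 162(Km+18.3)/18.3.
28.11·Km + 40.2 = 8.852·Km + 162, so (28.11 − 8.852)·Km = 162 − 40.2.
Km = 121.8/19.26 = 6.32 nM; then Vmax = 40.2(6.32+1.43)/1.43 = 218 mM/s.

6.32 nM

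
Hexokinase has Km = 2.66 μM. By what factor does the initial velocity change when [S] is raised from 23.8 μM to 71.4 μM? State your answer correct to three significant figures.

1.07

Since Vmax cancels, v₂/v₁ = [S]₂(Km+[S]₁) / [S]₁(Km+[S]₂).
= 71.4×(2.66+23.8) / (23.8×(2.66+71.4)) = 1889/1763 = 1.07.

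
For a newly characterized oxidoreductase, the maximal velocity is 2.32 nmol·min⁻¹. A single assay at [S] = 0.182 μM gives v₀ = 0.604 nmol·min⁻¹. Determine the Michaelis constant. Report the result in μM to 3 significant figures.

0.517 μM

From v = Vmax[S]/(Km+[S]), Km = [S](Vmax − v)/v.
Km = 0.182 × (2.32 − 0.604) / 0.604 = 0.3123/0.604 = 0.517 μM.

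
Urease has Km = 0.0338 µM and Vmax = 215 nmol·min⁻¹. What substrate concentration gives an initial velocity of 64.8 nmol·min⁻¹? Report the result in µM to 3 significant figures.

0.0146 µM

The required fractional saturation is v/Vmax = 64.8/215 = 0.3014.
Then [S]/(Km+[S]) = 0.3014 ⇒ [S] = 0.0338 × 0.3014/(1 − 0.3014) = 0.0146 µM.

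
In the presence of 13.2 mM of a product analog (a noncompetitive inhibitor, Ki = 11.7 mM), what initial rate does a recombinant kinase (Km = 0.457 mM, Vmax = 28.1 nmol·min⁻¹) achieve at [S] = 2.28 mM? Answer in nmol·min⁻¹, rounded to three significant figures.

α = 1 + [I]/Ki = 1 + 13.2/11.7 = 2.128.
For a noncompetitive inhibitor, Vmax is reduced to Vmax/α while Km is unchanged: Km,app = 0.457 mM, Vmax,app = 13.2 nmol·min⁻¹.
v = Vmax,app·[S]/(Km,app + [S]) = 13.2 × 2.28/(0.457 + 2.28) = 11.0 nmol·min⁻¹.

11.0 nmol·min⁻¹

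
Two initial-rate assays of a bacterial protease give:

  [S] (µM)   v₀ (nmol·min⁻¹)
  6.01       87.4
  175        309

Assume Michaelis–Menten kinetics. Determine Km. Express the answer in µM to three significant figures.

In reciprocal form, 1/v = (Km/Vmax)·(1/[S]) + 1/Vmax. The two points give (1/[S], 1/v) = (0.1664, 0.01144) and (0.005714, 0.003236).
Slope = (0.01144 − 0.003236)/(0.1664 − 0.005714) = 0.05107; intercept = 0.01144 − 0.05107×0.1664 = 0.002944.
Vmax = 1/intercept = 340 nmol·min⁻¹; Km = slope × Vmax = 0.05107 × 340 = 17.3 µM.

17.3 µM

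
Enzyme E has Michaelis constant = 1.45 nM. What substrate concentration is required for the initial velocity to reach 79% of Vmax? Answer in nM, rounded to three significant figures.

5.45 nM

v/Vmax = [S]/(Km+[S]) = 0.79, so [S] = Km·0.79/(1 − 0.79) = 1.45 × 3.762.
[S] = 5.45 nM.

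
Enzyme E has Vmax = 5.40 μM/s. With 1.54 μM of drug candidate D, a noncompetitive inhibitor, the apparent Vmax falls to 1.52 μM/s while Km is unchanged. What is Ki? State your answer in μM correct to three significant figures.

0.603 μM

Noncompetitive: Vmax,app = Vmax/α with α = 1 + [I]/Ki.
α = Vmax/Vmax,app = 5.40/1.52 = 3.553.
Ki = [I]/(α − 1) = 1.54/2.553 = 0.603 μM.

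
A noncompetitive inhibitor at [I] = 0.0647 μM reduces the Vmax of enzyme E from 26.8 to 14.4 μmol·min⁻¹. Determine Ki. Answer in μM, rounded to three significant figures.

0.0751 μM

Noncompetitive: Vmax,app = Vmax/α with α = 1 + [I]/Ki.
α = Vmax/Vmax,app = 26.8/14.4 = 1.861.
Ki = [I]/(α − 1) = 0.0647/0.8611 = 0.0751 μM.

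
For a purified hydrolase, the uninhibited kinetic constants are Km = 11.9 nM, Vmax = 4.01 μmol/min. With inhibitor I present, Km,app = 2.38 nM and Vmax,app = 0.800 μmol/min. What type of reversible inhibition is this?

Both Km and Vmax decrease by the same factor (~5.01-fold) — characteristic of uncompetitive inhibition.

uncompetitive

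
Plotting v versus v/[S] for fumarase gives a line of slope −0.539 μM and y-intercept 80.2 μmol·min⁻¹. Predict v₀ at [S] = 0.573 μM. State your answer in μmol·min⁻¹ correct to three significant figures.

In the Eadie–Hofstee form v = Vmax − Km·(v/[S]), the slope is −Km and the intercept is Vmax, so Km = 0.539 μM and Vmax = 80.2 μmol·min⁻¹.
v = 80.2 × 0.573/(0.539 + 0.573) = 41.3 μmol·min⁻¹.

41.3 μmol·min⁻¹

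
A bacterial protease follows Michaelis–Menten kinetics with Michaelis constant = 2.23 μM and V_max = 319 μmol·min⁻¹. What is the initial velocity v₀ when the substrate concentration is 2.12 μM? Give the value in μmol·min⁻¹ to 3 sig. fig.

[S]/(Km+[S]) = 2.12/4.350 = 0.4874, the fractional saturation.
v = 0.4874 × Vmax = 0.4874 × 319 = 155 μmol·min⁻¹.

155 μmol·min⁻¹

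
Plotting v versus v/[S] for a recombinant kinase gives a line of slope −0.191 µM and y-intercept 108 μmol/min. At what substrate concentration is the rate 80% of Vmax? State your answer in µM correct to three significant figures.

The Eadie–Hofstee slope gives Km = 0.191 µM (slope = −Km).
v/Vmax = [S]/(Km+[S]) = 0.8 ⇒ [S] = Km·0.8/(1−0.8) = 0.191 × 4.000 = 0.764 µM.

0.764 µM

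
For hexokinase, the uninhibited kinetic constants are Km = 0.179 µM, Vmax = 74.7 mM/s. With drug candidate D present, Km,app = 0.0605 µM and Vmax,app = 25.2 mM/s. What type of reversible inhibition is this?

Both Km and Vmax decrease by the same factor (~2.96-fold) — characteristic of uncompetitive inhibition.

uncompetitive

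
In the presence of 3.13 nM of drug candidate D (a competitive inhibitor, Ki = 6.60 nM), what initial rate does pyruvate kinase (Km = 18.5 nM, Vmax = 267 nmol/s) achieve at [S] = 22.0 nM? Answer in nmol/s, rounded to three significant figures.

119 nmol/s

α = 1 + [I]/Ki = 1 + 3.13/6.60 = 1.474.
For a competitive inhibitor, Vmax is unchanged and the apparent Km becomes α·Km: Km,app = 27.3 nM, Vmax,app = 267 nmol/s.
v = Vmax,app·[S]/(Km,app + [S]) = 267 × 22.0/(27.3 + 22.0) = 119 nmol/s.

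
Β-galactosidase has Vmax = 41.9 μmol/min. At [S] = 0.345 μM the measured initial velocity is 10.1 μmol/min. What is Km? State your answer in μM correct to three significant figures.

1.09 μM

From v = Vmax[S]/(Km+[S]), Km = [S](Vmax − v)/v.
Km = 0.345 × (41.9 − 10.1) / 10.1 = 10.97/10.1 = 1.09 μM.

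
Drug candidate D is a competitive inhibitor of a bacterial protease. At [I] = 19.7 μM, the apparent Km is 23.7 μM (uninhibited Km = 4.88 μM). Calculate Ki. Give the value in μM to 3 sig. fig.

Competitive: Km,app = α·Km with α = 1 + [I]/Ki.
α = Km,app/Km = 23.7/4.88 = 4.857.
Since α = 1 + [I]/Ki, [I]/Ki = 4.857 − 1 = 3.857 and Ki = 19.7/3.857 = 5.11 μM.

5.11 μM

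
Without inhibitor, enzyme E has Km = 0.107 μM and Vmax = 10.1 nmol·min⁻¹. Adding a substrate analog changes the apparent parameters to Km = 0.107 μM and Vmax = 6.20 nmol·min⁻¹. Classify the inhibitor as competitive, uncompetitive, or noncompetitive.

noncompetitive

Vmax decreases (10.1 → 6.20 nmol·min⁻¹) while Km is unchanged — pure noncompetitive inhibition.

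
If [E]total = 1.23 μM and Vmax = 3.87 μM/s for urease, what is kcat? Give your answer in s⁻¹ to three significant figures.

kcat = Vmax/[E]total = 3.87 μM/s / 1.23 μM = 3.15 s⁻¹.

3.15 s⁻¹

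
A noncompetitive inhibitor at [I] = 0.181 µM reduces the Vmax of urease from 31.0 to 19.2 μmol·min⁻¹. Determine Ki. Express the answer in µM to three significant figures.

0.295 µM

Noncompetitive: Vmax,app = Vmax/α with α = 1 + [I]/Ki.
α = Vmax/Vmax,app = 31.0/19.2 = 1.615.
Ki = [I]/(α − 1) = 0.181/0.6146 = 0.295 µM.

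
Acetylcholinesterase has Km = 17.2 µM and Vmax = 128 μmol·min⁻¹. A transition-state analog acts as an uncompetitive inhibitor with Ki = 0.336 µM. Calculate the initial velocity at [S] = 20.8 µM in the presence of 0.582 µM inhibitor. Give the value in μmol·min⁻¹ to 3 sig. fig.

α = 1 + [I]/Ki = 1 + 0.582/0.336 = 2.732.
For an uncompetitive inhibitor, both parameters are divided by α, giving Vmax/α and Km/α: Km,app = 6.30 µM, Vmax,app = 46.8 μmol·min⁻¹.
v = Vmax,app·[S]/(Km,app + [S]) = 46.8 × 20.8/(6.30 + 20.8) = 36.0 μmol·min⁻¹.

36.0 μmol·min⁻¹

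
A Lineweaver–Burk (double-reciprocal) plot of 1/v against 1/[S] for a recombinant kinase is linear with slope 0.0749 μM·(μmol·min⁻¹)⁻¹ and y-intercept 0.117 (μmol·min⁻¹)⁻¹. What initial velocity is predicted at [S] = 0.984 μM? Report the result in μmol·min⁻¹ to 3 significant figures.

The y-intercept is 1/Vmax, so Vmax = 1/0.117 = 8.55 μmol·min⁻¹.
The slope is Km/Vmax, so Km = 0.0749 × 8.55 = 0.640 μM.
Then v = 8.55 × 0.984/(0.640 + 0.984) = 5.18 μmol·min⁻¹.

5.18 μmol·min⁻¹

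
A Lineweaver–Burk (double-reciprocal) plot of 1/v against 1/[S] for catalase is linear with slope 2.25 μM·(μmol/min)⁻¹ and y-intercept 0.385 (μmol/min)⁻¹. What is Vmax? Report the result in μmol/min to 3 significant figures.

2.60 μmol/min

The y-intercept of a Lineweaver–Burk plot equals 1/Vmax, so Vmax = 1/0.385 = 2.60 μmol/min.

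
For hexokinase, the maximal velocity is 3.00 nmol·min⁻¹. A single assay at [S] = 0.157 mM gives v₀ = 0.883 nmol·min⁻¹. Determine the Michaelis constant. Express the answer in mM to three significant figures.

0.376 mM

From v = Vmax[S]/(Km+[S]), Km = [S](Vmax − v)/v.
Km = 0.157 × (3.00 − 0.883) / 0.883 = 0.3324/0.883 = 0.376 mM.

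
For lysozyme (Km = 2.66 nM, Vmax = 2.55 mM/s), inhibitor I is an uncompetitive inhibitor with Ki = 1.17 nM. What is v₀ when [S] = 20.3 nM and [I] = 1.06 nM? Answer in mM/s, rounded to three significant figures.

With α = 1 + [I]/Ki = 1 + 1.06/1.17 = 1.906, the uncompetitive rate law is v = (Vmax/α)·[S] / (Km/α + [S]).
v = (2.55/1.906)×20.3 / (2.66/1.906 + 20.3) = 27.16/21.70 = 1.25 mM/s.

1.25 mM/s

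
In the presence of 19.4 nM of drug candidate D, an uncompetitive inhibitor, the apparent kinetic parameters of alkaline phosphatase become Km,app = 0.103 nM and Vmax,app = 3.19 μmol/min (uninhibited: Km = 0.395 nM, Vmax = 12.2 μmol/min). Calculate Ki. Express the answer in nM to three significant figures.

6.87 nM

Uncompetitive: Vmax,app = Vmax/α (and Km,app = Km/α) with α = 1 + [I]/Ki.
α = Vmax/Vmax,app = 12.2/3.19 = 3.824.
Since α = 1 + [I]/Ki, [I]/Ki = 3.824 − 1 = 2.824 and Ki = 19.4/2.824 = 6.87 nM.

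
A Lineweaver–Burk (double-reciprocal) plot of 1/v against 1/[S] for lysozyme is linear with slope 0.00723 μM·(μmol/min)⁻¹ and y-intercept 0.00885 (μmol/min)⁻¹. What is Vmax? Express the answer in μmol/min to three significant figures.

113 μmol/min

The y-intercept of a Lineweaver–Burk plot equals 1/Vmax, so Vmax = 1/0.00885 = 113 μmol/min.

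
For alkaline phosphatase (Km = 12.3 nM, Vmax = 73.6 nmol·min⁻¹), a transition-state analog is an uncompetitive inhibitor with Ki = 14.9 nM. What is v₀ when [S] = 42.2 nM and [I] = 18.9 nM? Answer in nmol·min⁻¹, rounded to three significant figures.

With α = 1 + [I]/Ki = 1 + 18.9/14.9 = 2.268, the uncompetitive rate law is v = (Vmax/α)·[S] / (Km/α + [S]).
v = (73.6/2.268)×42.2 / (12.3/2.268 + 42.2) = 1369/47.62 = 28.8 nmol·min⁻¹.

28.8 nmol·min⁻¹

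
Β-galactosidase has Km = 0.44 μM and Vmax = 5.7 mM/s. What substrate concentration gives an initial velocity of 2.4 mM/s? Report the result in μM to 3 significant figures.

The required fractional saturation is v/Vmax = 2.4/5.7 = 0.4211.
Then [S]/(Km+[S]) = 0.4211 ⇒ [S] = 0.44 × 0.4211/(1 − 0.4211) = 0.320 μM.

0.320 μM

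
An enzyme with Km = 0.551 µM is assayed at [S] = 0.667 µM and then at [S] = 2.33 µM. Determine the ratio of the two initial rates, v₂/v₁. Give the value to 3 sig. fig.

Since Vmax cancels, v₂/v₁ = [S]₂(Km+[S]₁) / [S]₁(Km+[S]₂).
= 2.33×(0.551+0.667) / (0.667×(0.551+2.33)) = 2.838/1.922 = 1.48.

1.48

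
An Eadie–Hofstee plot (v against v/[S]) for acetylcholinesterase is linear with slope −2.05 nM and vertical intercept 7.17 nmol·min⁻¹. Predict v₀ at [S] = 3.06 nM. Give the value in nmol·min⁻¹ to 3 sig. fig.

In the Eadie–Hofstee form v = Vmax − Km·(v/[S]), the slope is −Km and the intercept is Vmax, so Km = 2.05 nM and Vmax = 7.17 nmol·min⁻¹.
v = 7.17 × 3.06/(2.05 + 3.06) = 4.29 nmol·min⁻¹.

4.29 nmol·min⁻¹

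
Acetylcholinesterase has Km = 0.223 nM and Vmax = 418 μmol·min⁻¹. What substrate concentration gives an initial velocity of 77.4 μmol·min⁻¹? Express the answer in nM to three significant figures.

0.0507 nM

The required fractional saturation is v/Vmax = 77.4/418 = 0.1852.
Then [S]/(Km+[S]) = 0.1852 ⇒ [S] = 0.223 × 0.1852/(1 − 0.1852) = 0.0507 nM.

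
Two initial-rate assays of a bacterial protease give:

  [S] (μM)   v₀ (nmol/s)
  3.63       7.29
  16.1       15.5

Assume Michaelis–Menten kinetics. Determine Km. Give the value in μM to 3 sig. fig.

From v = Vmax[S]/(Km+[S]), each point gives Vmax = v(Km+[S])/[S].
Equating: 7.29(Km+3.63)/3.63 = 15.5(Km+16.1)/16.1.
2.008·Km + 7.29 = 0.9627·Km + 15.5, so (2.008 − 0.9627)·Km = 15.5 − 7.29.
Km = 8.210/1.046 = 7.85 μM; then Vmax = 7.29(7.85+3.63)/3.63 = 23.1 nmol/s.

7.85 μM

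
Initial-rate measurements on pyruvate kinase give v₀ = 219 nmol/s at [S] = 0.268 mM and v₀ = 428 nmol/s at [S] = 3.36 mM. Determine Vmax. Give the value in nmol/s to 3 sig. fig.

467 nmol/s

In reciprocal form, 1/v = (Km/Vmax)·(1/[S]) + 1/Vmax. The two points give (1/[S], 1/v) = (3.731, 0.004566) and (0.2976, 0.002336).
Slope = (0.004566 − 0.002336)/(3.731 − 0.2976) = 0.0006494; intercept = 0.004566 − 0.0006494×3.731 = 0.002143.
Vmax = 1/intercept = 467 nmol/s; Km = slope × Vmax = 0.0006494 × 467 = 0.303 mM.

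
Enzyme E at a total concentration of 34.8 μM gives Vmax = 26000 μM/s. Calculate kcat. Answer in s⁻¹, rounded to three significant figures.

747 s⁻¹

kcat = Vmax/[E]total = 26000 μM/s / 34.8 μM = 747 s⁻¹.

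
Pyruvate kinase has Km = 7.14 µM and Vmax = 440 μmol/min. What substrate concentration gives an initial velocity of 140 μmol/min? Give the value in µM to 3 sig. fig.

3.33 µM

The required fractional saturation is v/Vmax = 140/440 = 0.3182.
Then [S]/(Km+[S]) = 0.3182 ⇒ [S] = 7.14 × 0.3182/(1 − 0.3182) = 3.33 µM.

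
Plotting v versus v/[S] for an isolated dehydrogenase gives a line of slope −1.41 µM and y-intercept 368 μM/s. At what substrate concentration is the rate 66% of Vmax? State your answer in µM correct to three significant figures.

The Eadie–Hofstee slope gives Km = 1.41 µM (slope = −Km).
v/Vmax = [S]/(Km+[S]) = 0.66 ⇒ [S] = Km·0.66/(1−0.66) = 1.41 × 1.941 = 2.74 µM.

2.74 µM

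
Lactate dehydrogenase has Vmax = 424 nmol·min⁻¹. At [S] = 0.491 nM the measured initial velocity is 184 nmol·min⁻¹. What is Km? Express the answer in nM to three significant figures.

From v = Vmax[S]/(Km+[S]), Km = [S](Vmax − v)/v.
Km = 0.491 × (424 − 184) / 184 = 117.8/184 = 0.640 nM.

0.640 nM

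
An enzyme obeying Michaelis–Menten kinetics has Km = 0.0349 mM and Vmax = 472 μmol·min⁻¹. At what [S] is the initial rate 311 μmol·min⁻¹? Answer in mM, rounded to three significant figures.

The required fractional saturation is v/Vmax = 311/472 = 0.6589.
Then [S]/(Km+[S]) = 0.6589 ⇒ [S] = 0.0349 × 0.6589/(1 − 0.6589) = 0.0674 mM.

0.0674 mM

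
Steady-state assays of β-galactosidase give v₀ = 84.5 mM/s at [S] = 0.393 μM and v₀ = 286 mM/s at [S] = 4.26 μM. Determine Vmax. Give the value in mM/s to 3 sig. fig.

From v = Vmax[S]/(Km+[S]), each point gives Vmax = v(Km+[S])/[S].
Equating: 84.5(Km+0.393)/0.393 = 286(Km+4.26)/4.26.
215.0·Km + 84.5 = 67.14·Km + 286, so (215.0 − 67.14)·Km = 286 − 84.5.
Km = 201.5/147.9 = 1.36 μM; then Vmax = 84.5(1.36+0.393)/0.393 = 377 mM/s.

377 mM/s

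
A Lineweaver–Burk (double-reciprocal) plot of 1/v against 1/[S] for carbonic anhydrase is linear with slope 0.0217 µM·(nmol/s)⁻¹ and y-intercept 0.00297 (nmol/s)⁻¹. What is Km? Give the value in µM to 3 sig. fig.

y-intercept = 1/Vmax ⇒ Vmax = 337 nmol/s; slope = Km/Vmax ⇒ Km = slope × Vmax.
Km = 0.0217 × 337 = 7.31 µM.

7.31 µM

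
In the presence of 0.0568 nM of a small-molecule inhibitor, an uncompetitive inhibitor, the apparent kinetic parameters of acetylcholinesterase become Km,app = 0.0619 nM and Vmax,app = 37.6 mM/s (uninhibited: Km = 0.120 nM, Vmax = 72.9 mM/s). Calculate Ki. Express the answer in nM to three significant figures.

Uncompetitive: Vmax,app = Vmax/α (and Km,app = Km/α) with α = 1 + [I]/Ki.
α = Vmax/Vmax,app = 72.9/37.6 = 1.939.
Ki = [I]/(α − 1) = 0.0568/0.9388 = 0.0605 nM.

0.0605 nM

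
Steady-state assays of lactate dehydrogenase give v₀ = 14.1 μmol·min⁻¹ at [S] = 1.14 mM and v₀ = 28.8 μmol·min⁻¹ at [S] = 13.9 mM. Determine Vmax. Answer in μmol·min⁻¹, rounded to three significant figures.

31.8 μmol·min⁻¹

In reciprocal form, 1/v = (Km/Vmax)·(1/[S]) + 1/Vmax. The two points give (1/[S], 1/v) = (0.8772, 0.07092) and (0.07194, 0.03472).
Slope = (0.07092 − 0.03472)/(0.8772 − 0.07194) = 0.04495; intercept = 0.07092 − 0.04495×0.8772 = 0.03149.
Vmax = 1/intercept = 31.8 μmol·min⁻¹; Km = slope × Vmax = 0.04495 × 31.8 = 1.43 mM.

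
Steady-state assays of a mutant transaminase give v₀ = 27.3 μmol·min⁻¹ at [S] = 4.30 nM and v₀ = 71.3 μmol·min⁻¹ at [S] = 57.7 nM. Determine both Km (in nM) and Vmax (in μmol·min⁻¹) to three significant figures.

From v = Vmax[S]/(Km+[S]), each point gives Vmax = v(Km+[S])/[S].
Equating: 27.3(Km+4.30)/4.30 = 71.3(Km+57.7)/57.7.
6.349·Km + 27.3 = 1.236·Km + 71.3, so (6.349 − 1.236)·Km = 71.3 − 27.3.
Km = 44.00/5.113 = 8.61 nM; then Vmax = 27.3(8.61+4.30)/4.30 = 81.9 μmol·min⁻¹.

Km = 8.61 nM; Vmax = 81.9 μmol·min⁻¹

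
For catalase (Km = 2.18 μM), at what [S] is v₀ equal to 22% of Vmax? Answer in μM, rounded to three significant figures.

v/Vmax = [S]/(Km+[S]) = 0.22, so [S] = Km·0.22/(1 − 0.22) = 2.18 × 0.2821.
[S] = 0.615 μM.

0.615 μM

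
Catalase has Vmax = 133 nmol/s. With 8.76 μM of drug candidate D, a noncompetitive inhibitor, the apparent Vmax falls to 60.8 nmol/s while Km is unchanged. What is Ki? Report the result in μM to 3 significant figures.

Noncompetitive: Vmax,app = Vmax/α with α = 1 + [I]/Ki.
α = Vmax/Vmax,app = 133/60.8 = 2.188.
Since α = 1 + [I]/Ki, [I]/Ki = 2.188 − 1 = 1.188 and Ki = 8.76/1.188 = 7.38 μM.

7.38 μM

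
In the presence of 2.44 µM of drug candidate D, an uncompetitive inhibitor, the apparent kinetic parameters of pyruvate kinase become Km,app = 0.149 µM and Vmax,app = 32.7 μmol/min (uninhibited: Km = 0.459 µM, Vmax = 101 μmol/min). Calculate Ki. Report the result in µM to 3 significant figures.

1.17 µM

Uncompetitive: Vmax,app = Vmax/α (and Km,app = Km/α) with α = 1 + [I]/Ki.
α = Vmax/Vmax,app = 101/32.7 = 3.089.
Since α = 1 + [I]/Ki, [I]/Ki = 3.089 − 1 = 2.089 and Ki = 2.44/2.089 = 1.17 µM.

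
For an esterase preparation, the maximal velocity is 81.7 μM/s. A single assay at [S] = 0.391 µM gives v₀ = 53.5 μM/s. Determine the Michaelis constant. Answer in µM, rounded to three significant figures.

0.206 µM

From v = Vmax[S]/(Km+[S]), Km = [S](Vmax − v)/v.
Km = 0.391 × (81.7 − 53.5) / 53.5 = 11.03/53.5 = 0.206 µM.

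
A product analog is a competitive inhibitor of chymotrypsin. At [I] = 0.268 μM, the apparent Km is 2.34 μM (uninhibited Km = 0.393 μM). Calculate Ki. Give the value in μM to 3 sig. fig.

0.0541 μM

Competitive: Km,app = α·Km with α = 1 + [I]/Ki.
α = Km,app/Km = 2.34/0.393 = 5.954.
Ki = [I]/(α − 1) = 0.268/4.954 = 0.0541 μM.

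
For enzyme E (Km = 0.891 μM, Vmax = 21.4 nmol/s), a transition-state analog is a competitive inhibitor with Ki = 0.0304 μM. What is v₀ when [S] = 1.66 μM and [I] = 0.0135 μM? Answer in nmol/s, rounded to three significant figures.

12.1 nmol/s

α = 1 + [I]/Ki = 1 + 0.0135/0.0304 = 1.444.
For a competitive inhibitor, Vmax is unchanged and the apparent Km becomes α·Km: Km,app = 1.29 μM, Vmax,app = 21.4 nmol/s.
v = Vmax,app·[S]/(Km,app + [S]) = 21.4 × 1.66/(1.29 + 1.66) = 12.1 nmol/s.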